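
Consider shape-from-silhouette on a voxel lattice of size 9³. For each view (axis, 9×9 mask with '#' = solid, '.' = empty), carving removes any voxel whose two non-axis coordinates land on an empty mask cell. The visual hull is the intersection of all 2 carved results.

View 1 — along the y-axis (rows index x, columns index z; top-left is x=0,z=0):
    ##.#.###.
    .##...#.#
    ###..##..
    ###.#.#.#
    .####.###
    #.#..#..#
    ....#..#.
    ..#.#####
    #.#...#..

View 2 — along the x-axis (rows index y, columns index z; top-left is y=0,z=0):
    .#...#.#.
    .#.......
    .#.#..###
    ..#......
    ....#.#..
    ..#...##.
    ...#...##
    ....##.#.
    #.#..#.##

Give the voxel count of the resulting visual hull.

|visual hull| = 125

start: 9×9×9 = 729 voxels
  1. axis=1 (XZ plane), |mask|=43  ⇒  voxels=387
  2. axis=0 (YZ plane), |mask|=26  ⇒  voxels=125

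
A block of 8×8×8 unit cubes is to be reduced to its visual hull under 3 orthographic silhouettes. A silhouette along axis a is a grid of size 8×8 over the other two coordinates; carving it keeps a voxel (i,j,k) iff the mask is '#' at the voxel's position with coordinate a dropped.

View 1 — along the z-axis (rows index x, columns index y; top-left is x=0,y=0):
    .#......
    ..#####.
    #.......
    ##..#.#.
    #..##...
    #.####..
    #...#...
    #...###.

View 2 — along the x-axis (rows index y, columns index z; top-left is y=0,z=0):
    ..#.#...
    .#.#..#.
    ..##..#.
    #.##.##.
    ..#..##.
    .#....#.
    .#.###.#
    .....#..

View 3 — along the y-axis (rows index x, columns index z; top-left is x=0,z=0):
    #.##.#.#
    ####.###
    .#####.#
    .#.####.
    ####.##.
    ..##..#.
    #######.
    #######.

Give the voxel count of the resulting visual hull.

initial block: 8^3 = 512
carve view 1 (along z, XY-mask fill 25/64): 200 voxels remain
carve view 2 (along x, YZ-mask fill 24/64): 78 voxels remain
carve view 3 (along y, XZ-mask fill 46/64): 65 voxels remain

voxel count = 65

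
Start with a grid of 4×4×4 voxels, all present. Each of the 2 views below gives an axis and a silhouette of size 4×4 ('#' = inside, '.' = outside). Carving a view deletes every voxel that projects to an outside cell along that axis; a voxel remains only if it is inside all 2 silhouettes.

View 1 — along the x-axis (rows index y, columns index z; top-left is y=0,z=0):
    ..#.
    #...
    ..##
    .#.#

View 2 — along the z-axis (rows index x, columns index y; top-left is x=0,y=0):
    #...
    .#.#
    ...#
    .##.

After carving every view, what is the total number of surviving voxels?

|visual hull| = 9

full grid |V| = 64
after view 1 [x-axis, 6 of 16 cells solid] → remaining = 24
after view 2 [z-axis, 6 of 16 cells solid] → remaining = 9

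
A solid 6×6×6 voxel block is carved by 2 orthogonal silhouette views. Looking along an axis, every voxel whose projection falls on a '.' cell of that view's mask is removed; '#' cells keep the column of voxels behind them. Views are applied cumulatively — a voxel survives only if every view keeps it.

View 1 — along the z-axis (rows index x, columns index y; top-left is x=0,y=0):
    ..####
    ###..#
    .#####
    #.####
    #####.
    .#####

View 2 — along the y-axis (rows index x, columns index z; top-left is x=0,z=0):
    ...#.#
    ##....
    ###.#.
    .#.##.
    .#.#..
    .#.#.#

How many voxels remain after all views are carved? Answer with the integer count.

before carving: 216 voxels (6×6×6)
  1. axis=2 (XY plane), |mask|=28  ⇒  voxels=168
  2. axis=1 (XZ plane), |mask|=16  ⇒  voxels=76

76 voxels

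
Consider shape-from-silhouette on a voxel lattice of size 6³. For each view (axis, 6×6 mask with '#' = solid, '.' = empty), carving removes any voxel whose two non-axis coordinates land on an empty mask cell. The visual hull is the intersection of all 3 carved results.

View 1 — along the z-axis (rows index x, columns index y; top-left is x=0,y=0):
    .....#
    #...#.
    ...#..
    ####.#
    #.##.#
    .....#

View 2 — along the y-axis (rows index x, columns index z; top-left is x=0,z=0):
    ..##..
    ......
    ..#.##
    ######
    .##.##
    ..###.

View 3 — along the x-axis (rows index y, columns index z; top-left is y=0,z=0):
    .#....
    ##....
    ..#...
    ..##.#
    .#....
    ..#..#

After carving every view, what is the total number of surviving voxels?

|visual hull| = 19

before carving: 216 voxels (6×6×6)
after view 1 [z-axis, 14 of 36 cells solid] → remaining = 84
after view 2 [y-axis, 18 of 36 cells solid] → remaining = 54
after view 3 [x-axis, 10 of 36 cells solid] → remaining = 19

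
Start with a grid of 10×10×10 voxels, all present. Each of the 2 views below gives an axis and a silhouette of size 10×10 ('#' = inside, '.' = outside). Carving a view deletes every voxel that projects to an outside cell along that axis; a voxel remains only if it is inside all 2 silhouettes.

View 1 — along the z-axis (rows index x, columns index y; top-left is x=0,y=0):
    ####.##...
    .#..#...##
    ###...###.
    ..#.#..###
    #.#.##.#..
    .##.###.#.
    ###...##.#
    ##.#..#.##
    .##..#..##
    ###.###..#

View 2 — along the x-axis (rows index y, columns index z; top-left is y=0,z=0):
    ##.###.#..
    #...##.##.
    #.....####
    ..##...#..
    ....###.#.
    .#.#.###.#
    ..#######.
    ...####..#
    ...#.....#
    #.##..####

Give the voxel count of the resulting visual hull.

initial block: 10^3 = 1000
step 1: project along z, AND mask (56/100) → |grid| = 560
step 2: project along x, AND mask (50/100) → |grid| = 288

voxel count = 288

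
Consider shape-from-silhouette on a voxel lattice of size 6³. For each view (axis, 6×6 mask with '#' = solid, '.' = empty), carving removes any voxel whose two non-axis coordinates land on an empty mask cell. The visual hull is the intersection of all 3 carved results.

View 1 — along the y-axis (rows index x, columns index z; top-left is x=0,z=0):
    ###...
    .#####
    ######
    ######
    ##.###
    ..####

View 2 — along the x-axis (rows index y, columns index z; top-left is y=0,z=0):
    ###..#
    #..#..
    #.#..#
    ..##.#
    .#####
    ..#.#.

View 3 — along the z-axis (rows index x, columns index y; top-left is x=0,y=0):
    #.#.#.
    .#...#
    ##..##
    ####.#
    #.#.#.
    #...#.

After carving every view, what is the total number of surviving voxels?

|visual hull| = 52

initial block: 6^3 = 216
  1. axis=1 (XZ plane), |mask|=29  ⇒  voxels=174
  2. axis=0 (YZ plane), |mask|=19  ⇒  voxels=92
  3. axis=2 (XY plane), |mask|=19  ⇒  voxels=52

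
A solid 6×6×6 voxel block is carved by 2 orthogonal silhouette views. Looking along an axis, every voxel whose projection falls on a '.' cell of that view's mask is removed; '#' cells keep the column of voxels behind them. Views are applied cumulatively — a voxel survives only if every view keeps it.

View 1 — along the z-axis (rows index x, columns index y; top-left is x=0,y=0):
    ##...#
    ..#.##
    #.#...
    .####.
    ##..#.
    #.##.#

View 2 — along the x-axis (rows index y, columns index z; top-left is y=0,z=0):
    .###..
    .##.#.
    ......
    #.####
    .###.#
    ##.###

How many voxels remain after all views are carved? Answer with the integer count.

|visual hull| = 58

start: 6×6×6 = 216 voxels
[1] z-view keeps 19 columns → grid now 114
[2] x-view keeps 20 columns → grid now 58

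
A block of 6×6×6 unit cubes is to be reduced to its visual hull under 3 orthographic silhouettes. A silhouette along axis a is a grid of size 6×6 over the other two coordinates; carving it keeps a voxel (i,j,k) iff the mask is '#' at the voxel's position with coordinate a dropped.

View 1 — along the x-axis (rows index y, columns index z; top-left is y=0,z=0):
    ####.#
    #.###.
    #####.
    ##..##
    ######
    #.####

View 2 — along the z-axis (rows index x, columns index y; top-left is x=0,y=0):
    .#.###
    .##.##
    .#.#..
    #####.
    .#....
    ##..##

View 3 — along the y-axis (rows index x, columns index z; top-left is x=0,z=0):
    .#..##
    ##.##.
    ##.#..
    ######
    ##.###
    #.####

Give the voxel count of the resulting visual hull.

72 voxels

initial block: 6^3 = 216
step 1: project along x, AND mask (29/36) → |grid| = 174
step 2: project along z, AND mask (20/36) → |grid| = 95
step 3: project along y, AND mask (26/36) → |grid| = 72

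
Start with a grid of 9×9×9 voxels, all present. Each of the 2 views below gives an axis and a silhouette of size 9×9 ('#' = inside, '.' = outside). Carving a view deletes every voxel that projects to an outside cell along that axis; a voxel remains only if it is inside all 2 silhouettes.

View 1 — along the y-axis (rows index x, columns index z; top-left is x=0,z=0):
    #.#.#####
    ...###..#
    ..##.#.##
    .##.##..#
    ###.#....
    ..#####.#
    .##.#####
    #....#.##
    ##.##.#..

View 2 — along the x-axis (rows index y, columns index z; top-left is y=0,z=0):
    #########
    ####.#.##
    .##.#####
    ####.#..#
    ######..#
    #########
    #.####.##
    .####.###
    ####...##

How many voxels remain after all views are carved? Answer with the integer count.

before carving: 729 voxels (9×9×9)
step 1: project along y, AND mask (47/81) → |grid| = 423
step 2: project along x, AND mask (65/81) → |grid| = 344

voxel count = 344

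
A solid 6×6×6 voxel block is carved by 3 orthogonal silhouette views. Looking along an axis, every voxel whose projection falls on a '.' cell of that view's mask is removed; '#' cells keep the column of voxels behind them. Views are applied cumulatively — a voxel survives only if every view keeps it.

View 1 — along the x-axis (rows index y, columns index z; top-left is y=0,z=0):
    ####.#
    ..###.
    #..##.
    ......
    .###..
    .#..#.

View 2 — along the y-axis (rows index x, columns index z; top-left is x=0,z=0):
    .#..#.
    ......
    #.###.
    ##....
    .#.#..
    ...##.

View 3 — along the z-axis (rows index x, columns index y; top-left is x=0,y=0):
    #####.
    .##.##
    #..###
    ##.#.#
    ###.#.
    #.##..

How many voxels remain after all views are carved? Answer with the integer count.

initial block: 6^3 = 216
carve view 1 (along x, YZ-mask fill 16/36): 96 voxels remain
carve view 2 (along y, XZ-mask fill 12/36): 37 voxels remain
carve view 3 (along z, XY-mask fill 24/36): 22 voxels remain

22 voxels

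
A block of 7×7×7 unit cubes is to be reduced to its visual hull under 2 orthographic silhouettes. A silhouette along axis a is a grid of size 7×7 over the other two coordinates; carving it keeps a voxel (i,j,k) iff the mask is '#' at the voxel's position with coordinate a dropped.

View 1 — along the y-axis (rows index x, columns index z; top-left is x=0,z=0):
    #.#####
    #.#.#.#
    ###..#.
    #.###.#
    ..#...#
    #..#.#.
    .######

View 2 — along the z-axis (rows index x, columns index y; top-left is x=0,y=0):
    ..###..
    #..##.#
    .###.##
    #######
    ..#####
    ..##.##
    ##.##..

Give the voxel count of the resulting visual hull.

remaining voxels: 135

initial block: 7^3 = 343
  1. axis=1 (XZ plane), |mask|=30  ⇒  voxels=210
  2. axis=2 (XY plane), |mask|=32  ⇒  voxels=135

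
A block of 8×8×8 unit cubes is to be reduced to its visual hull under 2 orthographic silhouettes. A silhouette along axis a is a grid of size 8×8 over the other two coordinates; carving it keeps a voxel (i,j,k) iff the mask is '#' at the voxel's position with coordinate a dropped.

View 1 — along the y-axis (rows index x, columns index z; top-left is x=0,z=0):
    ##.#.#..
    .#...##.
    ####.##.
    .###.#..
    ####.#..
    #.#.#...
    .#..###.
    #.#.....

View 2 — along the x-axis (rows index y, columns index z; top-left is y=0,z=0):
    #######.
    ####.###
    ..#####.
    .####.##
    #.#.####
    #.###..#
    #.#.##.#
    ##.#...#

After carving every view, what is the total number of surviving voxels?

full grid |V| = 512
  1. axis=1 (XZ plane), |mask|=31  ⇒  voxels=248
  2. axis=0 (YZ plane), |mask|=45  ⇒  voxels=170

voxel count = 170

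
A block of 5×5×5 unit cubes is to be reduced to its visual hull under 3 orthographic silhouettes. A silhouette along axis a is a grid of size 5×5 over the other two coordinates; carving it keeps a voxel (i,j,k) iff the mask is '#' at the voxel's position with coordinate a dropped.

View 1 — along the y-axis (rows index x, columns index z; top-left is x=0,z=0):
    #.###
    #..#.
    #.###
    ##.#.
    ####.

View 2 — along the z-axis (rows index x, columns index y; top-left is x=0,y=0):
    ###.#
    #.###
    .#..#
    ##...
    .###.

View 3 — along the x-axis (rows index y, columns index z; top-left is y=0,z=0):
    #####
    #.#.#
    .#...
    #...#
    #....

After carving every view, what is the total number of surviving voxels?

24 voxels

before carving: 125 voxels (5×5×5)
[1] y-view keeps 17 columns → grid now 85
[2] z-view keeps 15 columns → grid now 50
[3] x-view keeps 12 columns → grid now 24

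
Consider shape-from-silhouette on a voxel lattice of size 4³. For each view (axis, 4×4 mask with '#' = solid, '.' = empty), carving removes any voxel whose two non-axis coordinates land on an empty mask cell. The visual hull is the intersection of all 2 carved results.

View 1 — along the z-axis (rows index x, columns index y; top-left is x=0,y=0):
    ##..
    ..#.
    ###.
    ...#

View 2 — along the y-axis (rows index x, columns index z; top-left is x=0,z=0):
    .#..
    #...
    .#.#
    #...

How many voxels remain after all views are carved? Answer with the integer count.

remaining voxels: 10

full grid |V| = 64
after view 1 [z-axis, 7 of 16 cells solid] → remaining = 28
after view 2 [y-axis, 5 of 16 cells solid] → remaining = 10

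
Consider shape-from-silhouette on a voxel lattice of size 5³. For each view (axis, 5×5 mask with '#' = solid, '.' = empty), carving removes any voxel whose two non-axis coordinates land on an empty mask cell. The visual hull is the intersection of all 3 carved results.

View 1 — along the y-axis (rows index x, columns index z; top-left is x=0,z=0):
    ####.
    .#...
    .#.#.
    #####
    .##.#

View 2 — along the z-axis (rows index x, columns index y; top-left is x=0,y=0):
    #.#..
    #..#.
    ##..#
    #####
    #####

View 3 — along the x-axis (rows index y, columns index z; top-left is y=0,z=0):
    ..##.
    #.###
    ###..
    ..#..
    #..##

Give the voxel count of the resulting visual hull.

full grid |V| = 125
after view 1 [y-axis, 15 of 25 cells solid] → remaining = 75
after view 2 [z-axis, 17 of 25 cells solid] → remaining = 56
after view 3 [x-axis, 13 of 25 cells solid] → remaining = 28

voxel count = 28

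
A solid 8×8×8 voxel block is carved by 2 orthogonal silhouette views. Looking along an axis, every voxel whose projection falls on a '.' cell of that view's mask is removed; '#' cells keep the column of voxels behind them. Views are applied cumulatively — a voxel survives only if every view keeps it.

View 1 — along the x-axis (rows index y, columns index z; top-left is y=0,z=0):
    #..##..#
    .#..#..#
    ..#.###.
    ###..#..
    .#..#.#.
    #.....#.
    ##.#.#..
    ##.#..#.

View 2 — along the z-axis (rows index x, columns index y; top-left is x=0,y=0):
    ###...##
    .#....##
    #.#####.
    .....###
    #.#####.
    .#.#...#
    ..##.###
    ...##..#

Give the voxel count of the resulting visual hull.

full grid |V| = 512
  1. axis=0 (YZ plane), |mask|=28  ⇒  voxels=224
  2. axis=2 (XY plane), |mask|=34  ⇒  voxels=122

|visual hull| = 122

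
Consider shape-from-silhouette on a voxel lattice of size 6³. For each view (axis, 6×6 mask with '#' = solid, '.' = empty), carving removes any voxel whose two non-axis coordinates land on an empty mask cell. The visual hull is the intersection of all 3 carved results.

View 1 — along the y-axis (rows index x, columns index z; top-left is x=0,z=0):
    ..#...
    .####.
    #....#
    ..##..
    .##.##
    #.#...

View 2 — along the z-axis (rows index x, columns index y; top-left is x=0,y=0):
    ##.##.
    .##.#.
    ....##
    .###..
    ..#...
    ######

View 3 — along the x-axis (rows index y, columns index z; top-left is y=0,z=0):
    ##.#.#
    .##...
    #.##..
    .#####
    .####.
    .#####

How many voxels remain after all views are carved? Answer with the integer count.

before carving: 216 voxels (6×6×6)
carve view 1 (along y, XZ-mask fill 15/36): 90 voxels remain
carve view 2 (along z, XY-mask fill 19/36): 42 voxels remain
carve view 3 (along x, YZ-mask fill 23/36): 25 voxels remain

25 voxels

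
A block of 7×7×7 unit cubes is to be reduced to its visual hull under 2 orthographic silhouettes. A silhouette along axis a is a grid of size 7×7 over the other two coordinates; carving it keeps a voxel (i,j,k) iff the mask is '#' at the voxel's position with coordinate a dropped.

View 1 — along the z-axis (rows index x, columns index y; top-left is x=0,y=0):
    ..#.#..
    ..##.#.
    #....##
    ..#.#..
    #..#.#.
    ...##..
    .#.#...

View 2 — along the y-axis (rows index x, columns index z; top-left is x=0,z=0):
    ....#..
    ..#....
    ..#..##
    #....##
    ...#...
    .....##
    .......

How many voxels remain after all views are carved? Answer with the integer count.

27 voxels

start: 7×7×7 = 343 voxels
[1] z-view keeps 17 columns → grid now 119
[2] y-view keeps 11 columns → grid now 27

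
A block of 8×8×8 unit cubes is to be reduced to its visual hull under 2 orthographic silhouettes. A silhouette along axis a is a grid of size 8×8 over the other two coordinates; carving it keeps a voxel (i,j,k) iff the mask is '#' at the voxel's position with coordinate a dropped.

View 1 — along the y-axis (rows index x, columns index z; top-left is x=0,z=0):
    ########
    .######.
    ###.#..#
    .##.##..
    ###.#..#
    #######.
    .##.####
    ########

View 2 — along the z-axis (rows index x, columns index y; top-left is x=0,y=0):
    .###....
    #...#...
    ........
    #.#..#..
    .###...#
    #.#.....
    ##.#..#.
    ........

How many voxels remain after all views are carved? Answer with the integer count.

remaining voxels: 106

start: 8×8×8 = 512 voxels
after view 1 [y-axis, 49 of 64 cells solid] → remaining = 392
after view 2 [z-axis, 18 of 64 cells solid] → remaining = 106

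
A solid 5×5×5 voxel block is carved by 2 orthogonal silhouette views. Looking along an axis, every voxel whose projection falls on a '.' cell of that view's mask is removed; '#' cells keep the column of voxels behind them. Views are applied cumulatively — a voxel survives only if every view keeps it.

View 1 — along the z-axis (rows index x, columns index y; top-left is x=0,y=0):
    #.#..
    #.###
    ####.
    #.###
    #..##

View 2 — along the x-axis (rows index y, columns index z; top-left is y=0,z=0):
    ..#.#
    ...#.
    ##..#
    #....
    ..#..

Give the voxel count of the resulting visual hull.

start: 5×5×5 = 125 voxels
step 1: project along z, AND mask (17/25) → |grid| = 85
step 2: project along x, AND mask (8/25) → |grid| = 30

|visual hull| = 30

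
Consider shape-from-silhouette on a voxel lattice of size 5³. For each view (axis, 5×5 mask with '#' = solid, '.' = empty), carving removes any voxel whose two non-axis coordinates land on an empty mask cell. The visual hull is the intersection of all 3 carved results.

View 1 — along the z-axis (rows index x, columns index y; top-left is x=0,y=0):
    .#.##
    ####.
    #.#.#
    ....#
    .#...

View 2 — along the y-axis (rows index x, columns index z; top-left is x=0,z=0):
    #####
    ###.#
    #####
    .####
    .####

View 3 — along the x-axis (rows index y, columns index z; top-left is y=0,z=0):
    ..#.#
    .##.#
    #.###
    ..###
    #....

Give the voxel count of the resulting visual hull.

voxel count = 27

before carving: 125 voxels (5×5×5)
after view 1 [z-axis, 12 of 25 cells solid] → remaining = 60
after view 2 [y-axis, 22 of 25 cells solid] → remaining = 54
after view 3 [x-axis, 13 of 25 cells solid] → remaining = 27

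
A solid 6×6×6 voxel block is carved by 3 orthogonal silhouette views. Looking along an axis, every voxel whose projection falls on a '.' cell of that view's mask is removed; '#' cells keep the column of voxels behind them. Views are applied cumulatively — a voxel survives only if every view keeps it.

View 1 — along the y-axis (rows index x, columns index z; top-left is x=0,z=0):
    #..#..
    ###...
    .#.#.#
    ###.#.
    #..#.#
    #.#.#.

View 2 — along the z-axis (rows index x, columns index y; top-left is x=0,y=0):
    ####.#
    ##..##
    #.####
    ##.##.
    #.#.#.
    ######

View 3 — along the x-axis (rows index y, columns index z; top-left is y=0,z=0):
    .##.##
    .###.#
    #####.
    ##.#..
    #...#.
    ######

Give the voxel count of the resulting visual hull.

voxel count = 49

before carving: 216 voxels (6×6×6)
after view 1 [y-axis, 18 of 36 cells solid] → remaining = 108
after view 2 [z-axis, 27 of 36 cells solid] → remaining = 80
after view 3 [x-axis, 24 of 36 cells solid] → remaining = 49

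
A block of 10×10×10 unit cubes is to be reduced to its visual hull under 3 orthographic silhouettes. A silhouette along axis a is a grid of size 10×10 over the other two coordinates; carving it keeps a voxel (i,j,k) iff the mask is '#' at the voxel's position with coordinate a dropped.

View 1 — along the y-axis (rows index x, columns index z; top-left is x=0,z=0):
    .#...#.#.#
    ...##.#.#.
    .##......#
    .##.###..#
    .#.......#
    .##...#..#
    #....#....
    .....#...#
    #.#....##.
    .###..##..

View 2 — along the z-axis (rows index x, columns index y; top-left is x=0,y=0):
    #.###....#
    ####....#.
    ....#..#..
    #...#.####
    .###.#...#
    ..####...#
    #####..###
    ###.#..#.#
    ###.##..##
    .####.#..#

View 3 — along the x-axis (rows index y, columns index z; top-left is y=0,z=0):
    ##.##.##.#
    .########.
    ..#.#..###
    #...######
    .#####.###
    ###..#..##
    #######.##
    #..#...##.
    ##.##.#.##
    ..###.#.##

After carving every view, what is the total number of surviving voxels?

|visual hull| = 125

before carving: 1000 voxels (10×10×10)
  1. axis=1 (XZ plane), |mask|=36  ⇒  voxels=360
  2. axis=2 (XY plane), |mask|=55  ⇒  voxels=198
  3. axis=0 (YZ plane), |mask|=67  ⇒  voxels=125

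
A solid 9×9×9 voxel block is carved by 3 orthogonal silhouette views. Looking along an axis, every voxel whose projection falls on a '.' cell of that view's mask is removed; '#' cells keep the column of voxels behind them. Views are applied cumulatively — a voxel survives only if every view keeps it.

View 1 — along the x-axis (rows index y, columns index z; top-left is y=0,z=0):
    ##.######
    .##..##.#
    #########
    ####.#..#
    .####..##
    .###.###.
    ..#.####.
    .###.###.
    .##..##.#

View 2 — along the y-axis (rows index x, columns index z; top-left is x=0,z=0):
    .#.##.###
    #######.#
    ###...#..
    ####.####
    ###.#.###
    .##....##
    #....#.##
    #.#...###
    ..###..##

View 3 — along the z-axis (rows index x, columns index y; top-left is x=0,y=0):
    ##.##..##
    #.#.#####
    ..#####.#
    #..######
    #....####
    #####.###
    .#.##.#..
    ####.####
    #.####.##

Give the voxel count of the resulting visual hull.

start: 9×9×9 = 729 voxels
after view 1 [x-axis, 56 of 81 cells solid] → remaining = 504
after view 2 [y-axis, 51 of 81 cells solid] → remaining = 318
after view 3 [z-axis, 58 of 81 cells solid] → remaining = 227

voxel count = 227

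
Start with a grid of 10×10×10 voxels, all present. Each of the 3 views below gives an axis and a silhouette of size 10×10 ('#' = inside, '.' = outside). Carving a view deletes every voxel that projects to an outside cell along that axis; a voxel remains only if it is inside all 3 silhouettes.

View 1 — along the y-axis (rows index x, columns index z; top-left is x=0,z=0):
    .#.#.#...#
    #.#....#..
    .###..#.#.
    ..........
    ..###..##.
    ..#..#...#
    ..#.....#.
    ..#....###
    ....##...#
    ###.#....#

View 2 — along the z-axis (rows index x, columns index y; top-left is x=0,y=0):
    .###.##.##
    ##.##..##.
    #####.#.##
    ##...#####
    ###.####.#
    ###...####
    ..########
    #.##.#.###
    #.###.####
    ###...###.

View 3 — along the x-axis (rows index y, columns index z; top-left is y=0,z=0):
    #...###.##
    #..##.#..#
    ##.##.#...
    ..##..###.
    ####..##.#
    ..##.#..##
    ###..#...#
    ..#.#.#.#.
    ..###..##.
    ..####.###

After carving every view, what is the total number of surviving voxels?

138 voxels

full grid |V| = 1000
[1] y-view keeps 34 columns → grid now 340
[2] z-view keeps 72 columns → grid now 245
[3] x-view keeps 54 columns → grid now 138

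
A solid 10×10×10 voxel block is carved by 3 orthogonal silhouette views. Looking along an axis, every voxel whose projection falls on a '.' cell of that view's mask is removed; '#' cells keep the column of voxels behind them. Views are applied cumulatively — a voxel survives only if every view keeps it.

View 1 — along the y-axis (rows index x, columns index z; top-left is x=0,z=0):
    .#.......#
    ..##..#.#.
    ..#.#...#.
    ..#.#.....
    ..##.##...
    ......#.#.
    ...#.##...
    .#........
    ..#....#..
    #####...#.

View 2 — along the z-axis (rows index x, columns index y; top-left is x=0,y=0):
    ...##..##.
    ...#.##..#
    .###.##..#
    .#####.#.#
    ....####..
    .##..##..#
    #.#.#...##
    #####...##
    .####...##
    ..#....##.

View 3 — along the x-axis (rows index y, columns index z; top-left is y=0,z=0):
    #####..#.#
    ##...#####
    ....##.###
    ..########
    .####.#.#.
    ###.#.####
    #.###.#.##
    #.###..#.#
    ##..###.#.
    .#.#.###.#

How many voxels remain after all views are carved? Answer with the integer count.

remaining voxels: 86

start: 10×10×10 = 1000 voxels
carve view 1 (along y, XZ-mask fill 29/100): 290 voxels remain
carve view 2 (along z, XY-mask fill 51/100): 134 voxels remain
carve view 3 (along x, YZ-mask fill 66/100): 86 voxels remain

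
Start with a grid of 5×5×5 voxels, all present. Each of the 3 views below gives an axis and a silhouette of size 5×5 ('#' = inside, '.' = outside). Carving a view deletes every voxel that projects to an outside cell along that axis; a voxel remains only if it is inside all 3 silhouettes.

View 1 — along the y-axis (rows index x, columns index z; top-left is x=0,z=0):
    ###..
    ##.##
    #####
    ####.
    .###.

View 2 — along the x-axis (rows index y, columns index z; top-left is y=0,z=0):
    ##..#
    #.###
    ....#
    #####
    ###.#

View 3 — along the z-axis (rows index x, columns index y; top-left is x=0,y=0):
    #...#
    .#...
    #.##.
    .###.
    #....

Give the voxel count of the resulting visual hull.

25 voxels

initial block: 5^3 = 125
step 1: project along y, AND mask (19/25) → |grid| = 95
step 2: project along x, AND mask (17/25) → |grid| = 61
step 3: project along z, AND mask (10/25) → |grid| = 25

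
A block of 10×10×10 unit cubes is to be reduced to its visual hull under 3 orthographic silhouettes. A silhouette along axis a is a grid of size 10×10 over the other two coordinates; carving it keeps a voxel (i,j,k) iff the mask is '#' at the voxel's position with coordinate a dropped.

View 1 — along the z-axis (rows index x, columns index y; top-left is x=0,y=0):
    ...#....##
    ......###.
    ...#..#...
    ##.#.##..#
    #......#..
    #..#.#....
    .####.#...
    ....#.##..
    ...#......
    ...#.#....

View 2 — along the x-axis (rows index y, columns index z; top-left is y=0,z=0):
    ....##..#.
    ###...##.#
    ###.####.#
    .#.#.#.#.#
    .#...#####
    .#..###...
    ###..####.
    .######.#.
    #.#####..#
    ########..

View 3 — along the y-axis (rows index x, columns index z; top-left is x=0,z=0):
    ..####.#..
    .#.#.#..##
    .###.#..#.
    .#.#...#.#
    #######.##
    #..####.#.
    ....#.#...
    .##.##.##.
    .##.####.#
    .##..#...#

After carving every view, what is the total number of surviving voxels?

initial block: 10^3 = 1000
  1. axis=2 (XY plane), |mask|=30  ⇒  voxels=300
  2. axis=0 (YZ plane), |mask|=61  ⇒  voxels=174
  3. axis=1 (XZ plane), |mask|=53  ⇒  voxels=88

voxel count = 88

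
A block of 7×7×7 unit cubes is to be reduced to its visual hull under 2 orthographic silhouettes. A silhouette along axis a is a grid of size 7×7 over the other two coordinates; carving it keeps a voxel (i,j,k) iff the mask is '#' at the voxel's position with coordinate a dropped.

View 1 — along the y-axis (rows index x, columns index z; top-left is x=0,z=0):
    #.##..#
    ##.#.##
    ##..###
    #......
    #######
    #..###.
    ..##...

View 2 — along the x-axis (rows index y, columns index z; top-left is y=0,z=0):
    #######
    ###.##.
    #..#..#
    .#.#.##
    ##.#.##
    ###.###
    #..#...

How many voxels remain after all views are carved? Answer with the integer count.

remaining voxels: 134

before carving: 343 voxels (7×7×7)
after view 1 [y-axis, 28 of 49 cells solid] → remaining = 196
after view 2 [x-axis, 32 of 49 cells solid] → remaining = 134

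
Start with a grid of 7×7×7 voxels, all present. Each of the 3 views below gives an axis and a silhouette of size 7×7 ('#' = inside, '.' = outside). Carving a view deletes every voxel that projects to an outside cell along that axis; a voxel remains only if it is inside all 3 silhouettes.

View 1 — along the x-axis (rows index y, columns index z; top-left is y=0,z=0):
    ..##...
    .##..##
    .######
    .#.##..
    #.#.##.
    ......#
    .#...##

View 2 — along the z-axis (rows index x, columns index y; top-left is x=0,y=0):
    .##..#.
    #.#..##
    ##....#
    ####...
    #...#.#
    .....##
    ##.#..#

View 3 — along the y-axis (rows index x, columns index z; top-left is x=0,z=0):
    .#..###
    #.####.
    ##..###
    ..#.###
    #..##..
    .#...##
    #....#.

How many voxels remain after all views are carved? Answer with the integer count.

|visual hull| = 39

start: 7×7×7 = 343 voxels
[1] x-view keeps 23 columns → grid now 161
[2] z-view keeps 23 columns → grid now 72
[3] y-view keeps 26 columns → grid now 39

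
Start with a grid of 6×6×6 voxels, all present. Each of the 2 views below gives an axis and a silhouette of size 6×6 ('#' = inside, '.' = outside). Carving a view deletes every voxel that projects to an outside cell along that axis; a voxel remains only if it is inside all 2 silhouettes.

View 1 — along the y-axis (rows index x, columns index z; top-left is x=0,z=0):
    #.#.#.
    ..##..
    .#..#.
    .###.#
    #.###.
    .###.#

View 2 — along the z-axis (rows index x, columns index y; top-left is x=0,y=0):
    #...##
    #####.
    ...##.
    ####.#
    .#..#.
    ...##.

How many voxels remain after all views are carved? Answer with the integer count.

initial block: 6^3 = 216
[1] y-view keeps 19 columns → grid now 114
[2] z-view keeps 19 columns → grid now 59

59 voxels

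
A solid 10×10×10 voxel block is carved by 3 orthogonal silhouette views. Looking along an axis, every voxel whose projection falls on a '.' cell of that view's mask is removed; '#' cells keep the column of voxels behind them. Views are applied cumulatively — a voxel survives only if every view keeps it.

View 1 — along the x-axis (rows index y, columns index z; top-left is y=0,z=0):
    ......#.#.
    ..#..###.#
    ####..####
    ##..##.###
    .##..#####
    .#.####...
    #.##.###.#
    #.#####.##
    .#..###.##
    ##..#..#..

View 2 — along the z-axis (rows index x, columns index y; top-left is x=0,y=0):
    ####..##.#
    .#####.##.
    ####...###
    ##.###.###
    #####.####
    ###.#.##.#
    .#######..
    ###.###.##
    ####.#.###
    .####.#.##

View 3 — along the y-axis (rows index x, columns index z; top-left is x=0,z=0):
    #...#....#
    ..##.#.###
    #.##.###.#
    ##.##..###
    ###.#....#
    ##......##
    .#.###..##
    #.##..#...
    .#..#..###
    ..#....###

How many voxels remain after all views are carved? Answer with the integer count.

initial block: 10^3 = 1000
  1. axis=0 (YZ plane), |mask|=59  ⇒  voxels=590
  2. axis=2 (XY plane), |mask|=75  ⇒  voxels=446
  3. axis=1 (XZ plane), |mask|=51  ⇒  voxels=227

227 voxels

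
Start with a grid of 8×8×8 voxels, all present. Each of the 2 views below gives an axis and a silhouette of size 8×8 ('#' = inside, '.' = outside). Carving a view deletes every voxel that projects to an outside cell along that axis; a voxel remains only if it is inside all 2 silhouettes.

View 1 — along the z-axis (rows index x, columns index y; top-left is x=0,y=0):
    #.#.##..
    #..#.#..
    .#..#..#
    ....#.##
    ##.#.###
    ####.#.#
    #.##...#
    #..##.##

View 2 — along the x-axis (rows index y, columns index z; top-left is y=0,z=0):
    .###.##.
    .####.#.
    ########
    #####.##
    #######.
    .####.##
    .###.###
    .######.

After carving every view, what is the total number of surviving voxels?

210 voxels

initial block: 8^3 = 512
[1] z-view keeps 34 columns → grid now 272
[2] x-view keeps 50 columns → grid now 210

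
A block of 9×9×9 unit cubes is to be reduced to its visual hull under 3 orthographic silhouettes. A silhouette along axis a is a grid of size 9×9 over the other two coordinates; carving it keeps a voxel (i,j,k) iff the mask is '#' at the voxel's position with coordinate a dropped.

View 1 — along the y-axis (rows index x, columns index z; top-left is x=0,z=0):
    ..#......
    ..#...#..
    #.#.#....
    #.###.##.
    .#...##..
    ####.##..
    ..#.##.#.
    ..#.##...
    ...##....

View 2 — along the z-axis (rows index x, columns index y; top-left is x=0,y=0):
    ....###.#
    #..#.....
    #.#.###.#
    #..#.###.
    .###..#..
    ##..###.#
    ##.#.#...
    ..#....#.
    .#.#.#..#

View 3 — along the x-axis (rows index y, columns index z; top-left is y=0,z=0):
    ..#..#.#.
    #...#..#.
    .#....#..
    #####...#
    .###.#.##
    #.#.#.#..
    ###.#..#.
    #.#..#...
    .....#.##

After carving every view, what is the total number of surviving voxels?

|visual hull| = 62

full grid |V| = 729
after view 1 [y-axis, 30 of 81 cells solid] → remaining = 270
after view 2 [z-axis, 37 of 81 cells solid] → remaining = 134
after view 3 [x-axis, 35 of 81 cells solid] → remaining = 62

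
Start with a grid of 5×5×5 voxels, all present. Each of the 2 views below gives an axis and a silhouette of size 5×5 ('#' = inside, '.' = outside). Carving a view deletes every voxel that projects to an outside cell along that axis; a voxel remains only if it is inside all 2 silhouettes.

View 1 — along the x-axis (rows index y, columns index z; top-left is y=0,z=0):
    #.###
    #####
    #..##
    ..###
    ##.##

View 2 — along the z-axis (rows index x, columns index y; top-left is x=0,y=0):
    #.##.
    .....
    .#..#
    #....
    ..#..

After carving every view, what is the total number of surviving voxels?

initial block: 5^3 = 125
[1] x-view keeps 19 columns → grid now 95
[2] z-view keeps 7 columns → grid now 26

|visual hull| = 26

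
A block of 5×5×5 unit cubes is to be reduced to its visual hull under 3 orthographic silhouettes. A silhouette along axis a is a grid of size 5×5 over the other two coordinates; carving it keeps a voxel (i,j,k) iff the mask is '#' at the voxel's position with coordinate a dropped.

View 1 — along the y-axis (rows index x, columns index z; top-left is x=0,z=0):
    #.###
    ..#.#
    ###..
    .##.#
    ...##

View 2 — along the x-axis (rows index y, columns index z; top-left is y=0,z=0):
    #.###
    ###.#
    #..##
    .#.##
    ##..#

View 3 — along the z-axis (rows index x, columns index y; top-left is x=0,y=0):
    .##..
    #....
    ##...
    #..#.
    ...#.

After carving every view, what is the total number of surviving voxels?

remaining voxels: 19

before carving: 125 voxels (5×5×5)
carve view 1 (along y, XZ-mask fill 14/25): 70 voxels remain
carve view 2 (along x, YZ-mask fill 17/25): 48 voxels remain
carve view 3 (along z, XY-mask fill 8/25): 19 voxels remain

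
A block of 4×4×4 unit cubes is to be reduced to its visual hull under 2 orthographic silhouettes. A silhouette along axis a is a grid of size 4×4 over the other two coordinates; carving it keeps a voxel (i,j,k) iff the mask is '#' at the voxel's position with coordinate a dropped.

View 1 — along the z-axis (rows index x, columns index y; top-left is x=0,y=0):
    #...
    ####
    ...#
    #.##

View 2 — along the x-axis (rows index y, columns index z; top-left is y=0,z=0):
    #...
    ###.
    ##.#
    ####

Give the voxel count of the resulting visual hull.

remaining voxels: 24

start: 4×4×4 = 64 voxels
V1 z: intersect with XY mask (9 set) -- 36 left
V2 x: intersect with YZ mask (11 set) -- 24 left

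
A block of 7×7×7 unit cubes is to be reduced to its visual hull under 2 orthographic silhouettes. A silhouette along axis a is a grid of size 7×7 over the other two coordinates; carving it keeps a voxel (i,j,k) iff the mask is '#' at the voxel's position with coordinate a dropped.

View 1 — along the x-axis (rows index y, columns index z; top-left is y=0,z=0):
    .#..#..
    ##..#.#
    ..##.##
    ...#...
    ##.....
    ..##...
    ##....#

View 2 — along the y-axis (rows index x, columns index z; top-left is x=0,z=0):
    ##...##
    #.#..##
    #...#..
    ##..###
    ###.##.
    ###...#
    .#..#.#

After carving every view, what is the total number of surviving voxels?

71 voxels

before carving: 343 voxels (7×7×7)
[1] x-view keeps 18 columns → grid now 126
[2] y-view keeps 27 columns → grid now 71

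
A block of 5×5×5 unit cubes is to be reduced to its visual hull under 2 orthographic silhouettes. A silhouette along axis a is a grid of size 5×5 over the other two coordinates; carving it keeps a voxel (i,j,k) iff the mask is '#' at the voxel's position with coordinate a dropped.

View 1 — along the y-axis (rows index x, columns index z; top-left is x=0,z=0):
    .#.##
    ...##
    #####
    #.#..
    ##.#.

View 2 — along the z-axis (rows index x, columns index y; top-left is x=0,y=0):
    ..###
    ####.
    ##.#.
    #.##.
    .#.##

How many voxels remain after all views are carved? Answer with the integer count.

full grid |V| = 125
V1 y: intersect with XZ mask (15 set) -- 75 left
V2 z: intersect with XY mask (16 set) -- 47 left

voxel count = 47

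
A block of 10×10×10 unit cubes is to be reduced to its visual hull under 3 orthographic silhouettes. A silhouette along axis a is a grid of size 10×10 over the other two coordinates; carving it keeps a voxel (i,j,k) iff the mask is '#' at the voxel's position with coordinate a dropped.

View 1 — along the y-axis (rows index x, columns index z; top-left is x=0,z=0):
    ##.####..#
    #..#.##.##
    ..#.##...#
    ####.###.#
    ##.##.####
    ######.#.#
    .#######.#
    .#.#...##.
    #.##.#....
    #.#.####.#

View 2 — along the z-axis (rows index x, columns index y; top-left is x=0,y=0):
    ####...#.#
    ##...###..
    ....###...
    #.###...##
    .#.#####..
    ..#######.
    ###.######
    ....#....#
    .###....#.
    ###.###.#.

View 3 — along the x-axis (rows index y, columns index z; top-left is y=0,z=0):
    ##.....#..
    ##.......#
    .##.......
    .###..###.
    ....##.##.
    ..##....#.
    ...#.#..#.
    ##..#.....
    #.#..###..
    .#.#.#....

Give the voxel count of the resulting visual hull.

voxel count = 134

initial block: 10^3 = 1000
after view 1 [y-axis, 64 of 100 cells solid] → remaining = 640
after view 2 [z-axis, 55 of 100 cells solid] → remaining = 381
after view 3 [x-axis, 35 of 100 cells solid] → remaining = 134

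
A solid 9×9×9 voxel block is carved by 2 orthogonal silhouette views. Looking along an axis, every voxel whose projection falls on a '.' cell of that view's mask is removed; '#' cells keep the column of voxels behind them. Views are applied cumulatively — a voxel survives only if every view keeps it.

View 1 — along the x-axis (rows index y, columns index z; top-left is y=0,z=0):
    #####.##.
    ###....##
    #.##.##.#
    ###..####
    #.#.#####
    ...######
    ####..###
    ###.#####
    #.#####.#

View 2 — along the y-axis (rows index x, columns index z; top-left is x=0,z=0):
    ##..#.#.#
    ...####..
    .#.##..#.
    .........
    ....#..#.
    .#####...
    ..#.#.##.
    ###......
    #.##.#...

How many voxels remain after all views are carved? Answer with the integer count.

197 voxels

full grid |V| = 729
step 1: project along x, AND mask (60/81) → |grid| = 540
step 2: project along y, AND mask (31/81) → |grid| = 197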